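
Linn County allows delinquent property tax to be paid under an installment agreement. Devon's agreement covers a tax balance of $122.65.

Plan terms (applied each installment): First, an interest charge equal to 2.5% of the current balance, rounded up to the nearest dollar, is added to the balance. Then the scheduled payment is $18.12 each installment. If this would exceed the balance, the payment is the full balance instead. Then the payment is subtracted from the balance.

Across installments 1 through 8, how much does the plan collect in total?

$140.65

Installment 1: opening $122.65; interest $4.00 → $126.65; payment $18.12; balance $108.53
Installment 2: opening $108.53; interest $3.00 → $111.53; payment $18.12; balance $93.41
Installment 3: opening $93.41; interest $3.00 → $96.41; payment $18.12; balance $78.29
Installment 4: opening $78.29; interest $2.00 → $80.29; payment $18.12; balance $62.17
Installment 5: opening $62.17; interest $2.00 → $64.17; payment $18.12; balance $46.05
Installment 6: opening $46.05; interest $2.00 → $48.05; payment $18.12; balance $29.93
Installment 7: opening $29.93; interest $1.00 → $30.93; payment $18.12; balance $12.81
Installment 8: opening $12.81; interest $1.00 → $13.81; payment $13.81; balance $0.00
Total paid: $140.65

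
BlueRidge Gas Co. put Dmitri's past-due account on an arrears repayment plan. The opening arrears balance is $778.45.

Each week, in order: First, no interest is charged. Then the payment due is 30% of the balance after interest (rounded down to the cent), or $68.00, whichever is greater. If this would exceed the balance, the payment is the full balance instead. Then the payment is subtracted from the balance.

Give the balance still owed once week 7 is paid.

# | Opening | Payment | End bal
1 | $778.45 | $233.53 | $544.92
2 | $544.92 | $163.47 | $381.45
3 | $381.45 | $114.43 | $267.02
4 | $267.02 | $80.10 | $186.92
5 | $186.92 | $68.00 | $118.92
6 | $118.92 | $68.00 | $50.92
7 | $50.92 | $50.92 | $0.00

$0.00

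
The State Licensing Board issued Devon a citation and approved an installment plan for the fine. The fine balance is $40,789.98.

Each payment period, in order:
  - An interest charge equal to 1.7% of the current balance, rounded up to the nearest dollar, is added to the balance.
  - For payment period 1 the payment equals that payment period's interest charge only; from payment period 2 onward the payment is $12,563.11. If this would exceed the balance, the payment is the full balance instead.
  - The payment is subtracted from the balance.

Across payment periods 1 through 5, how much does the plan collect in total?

# | Opening | Interest | Payment | End bal
1 | $40,789.98 | $694.00 | $694.00 | $40,789.98
2 | $40,789.98 | $694.00 | $12,563.11 | $28,920.87
3 | $28,920.87 | $492.00 | $12,563.11 | $16,849.76
4 | $16,849.76 | $287.00 | $12,563.11 | $4,573.65
5 | $4,573.65 | $78.00 | $4,651.65 | $0.00
Total paid: $43,034.98

$43,034.98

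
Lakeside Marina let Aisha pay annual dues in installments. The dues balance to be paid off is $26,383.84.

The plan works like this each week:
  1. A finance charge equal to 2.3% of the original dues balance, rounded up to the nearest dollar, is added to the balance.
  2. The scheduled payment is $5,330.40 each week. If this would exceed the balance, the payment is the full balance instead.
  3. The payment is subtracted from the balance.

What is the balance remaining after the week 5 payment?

$2,766.84

Week 1: $26,383.84 +$607.00 interest = $26,990.84; pay $5,330.40 → $21,660.44
Week 2: $21,660.44 +$607.00 interest = $22,267.44; pay $5,330.40 → $16,937.04
Week 3: $16,937.04 +$607.00 interest = $17,544.04; pay $5,330.40 → $12,213.64
Week 4: $12,213.64 +$607.00 interest = $12,820.64; pay $5,330.40 → $7,490.24
Week 5: $7,490.24 +$607.00 interest = $8,097.24; pay $5,330.40 → $2,766.84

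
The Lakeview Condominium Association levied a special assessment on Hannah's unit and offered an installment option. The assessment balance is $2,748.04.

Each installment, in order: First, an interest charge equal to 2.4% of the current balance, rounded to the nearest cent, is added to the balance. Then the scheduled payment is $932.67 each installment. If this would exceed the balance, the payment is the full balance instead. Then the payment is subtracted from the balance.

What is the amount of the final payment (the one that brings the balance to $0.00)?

$87.02

# | Opening | Interest | Payment | End bal
1 | $2,748.04 | $65.95 | $932.67 | $1,881.32
2 | $1,881.32 | $45.15 | $932.67 | $993.80
3 | $993.80 | $23.85 | $932.67 | $84.98
4 | $84.98 | $2.04 | $87.02 | $0.00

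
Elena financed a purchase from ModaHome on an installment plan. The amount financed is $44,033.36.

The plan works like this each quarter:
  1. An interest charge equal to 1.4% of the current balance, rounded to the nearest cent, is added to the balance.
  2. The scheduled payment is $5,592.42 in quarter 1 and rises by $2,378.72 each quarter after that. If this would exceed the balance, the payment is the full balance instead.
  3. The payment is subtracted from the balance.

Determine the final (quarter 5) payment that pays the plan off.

$9,431.87

Quarter 1: $44,033.36 +$616.47 interest = $44,649.83; pay $5,592.42 → $39,057.41
Quarter 2: $39,057.41 +$546.80 interest = $39,604.21; pay $7,971.14 → $31,633.07
Quarter 3: $31,633.07 +$442.86 interest = $32,075.93; pay $10,349.86 → $21,726.07
Quarter 4: $21,726.07 +$304.16 interest = $22,030.23; pay $12,728.58 → $9,301.65
Quarter 5: $9,301.65 +$130.22 interest = $9,431.87; pay $9,431.87 → $0.00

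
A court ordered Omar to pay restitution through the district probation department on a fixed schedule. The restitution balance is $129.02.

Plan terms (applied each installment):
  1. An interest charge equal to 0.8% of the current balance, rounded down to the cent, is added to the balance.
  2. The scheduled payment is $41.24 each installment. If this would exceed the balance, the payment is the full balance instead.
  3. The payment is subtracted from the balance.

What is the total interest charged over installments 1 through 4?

# | Opening | Interest | Payment | End bal
1 | $129.02 | $1.03 | $41.24 | $88.81
2 | $88.81 | $0.71 | $41.24 | $48.28
3 | $48.28 | $0.38 | $41.24 | $7.42
4 | $7.42 | $0.05 | $7.47 | $0.00
Total interest: $1.03 + $0.71 + $0.38 + $0.05 = $2.17

$2.17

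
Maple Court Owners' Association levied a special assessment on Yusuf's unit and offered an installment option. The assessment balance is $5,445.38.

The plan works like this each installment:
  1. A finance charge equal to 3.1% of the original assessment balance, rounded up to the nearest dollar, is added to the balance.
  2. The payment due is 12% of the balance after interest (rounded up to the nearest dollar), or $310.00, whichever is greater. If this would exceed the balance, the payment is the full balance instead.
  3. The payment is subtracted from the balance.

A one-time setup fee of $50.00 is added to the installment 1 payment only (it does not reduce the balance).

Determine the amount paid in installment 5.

Installment 1: opening $5,445.38; interest $169.00 → $5,614.38; payment $674.00 (+ $50.00 fee); balance $4,940.38
Installment 2: opening $4,940.38; interest $169.00 → $5,109.38; payment $614.00; balance $4,495.38
Installment 3: opening $4,495.38; interest $169.00 → $4,664.38; payment $560.00; balance $4,104.38
Installment 4: opening $4,104.38; interest $169.00 → $4,273.38; payment $513.00; balance $3,760.38
Installment 5: opening $3,760.38; interest $169.00 → $3,929.38; payment $472.00; balance $3,457.38

$472.00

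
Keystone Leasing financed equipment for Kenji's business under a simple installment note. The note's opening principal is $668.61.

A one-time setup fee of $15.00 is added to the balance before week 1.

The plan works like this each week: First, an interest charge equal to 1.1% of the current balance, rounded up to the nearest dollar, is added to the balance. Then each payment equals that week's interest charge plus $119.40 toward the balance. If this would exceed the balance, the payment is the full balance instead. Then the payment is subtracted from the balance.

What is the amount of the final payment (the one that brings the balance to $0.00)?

Week 1: opening $683.61; interest $8.00 → $691.61; payment $127.40; balance $564.21
Week 2: opening $564.21; interest $7.00 → $571.21; payment $126.40; balance $444.81
Week 3: opening $444.81; interest $5.00 → $449.81; payment $124.40; balance $325.41
Week 4: opening $325.41; interest $4.00 → $329.41; payment $123.40; balance $206.01
Week 5: opening $206.01; interest $3.00 → $209.01; payment $122.40; balance $86.61
Week 6: opening $86.61; interest $1.00 → $87.61; payment $87.61; balance $0.00

$87.61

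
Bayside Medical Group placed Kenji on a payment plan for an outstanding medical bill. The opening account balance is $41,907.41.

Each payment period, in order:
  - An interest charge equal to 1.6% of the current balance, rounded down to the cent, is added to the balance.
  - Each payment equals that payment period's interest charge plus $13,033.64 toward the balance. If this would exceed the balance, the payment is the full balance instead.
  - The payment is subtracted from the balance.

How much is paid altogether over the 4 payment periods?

Payment period 1: $41,907.41 +$670.51 interest = $42,577.92; pay $13,704.15 → $28,873.77
Payment period 2: $28,873.77 +$461.98 interest = $29,335.75; pay $13,495.62 → $15,840.13
Payment period 3: $15,840.13 +$253.44 interest = $16,093.57; pay $13,287.08 → $2,806.49
Payment period 4: $2,806.49 +$44.90 interest = $2,851.39; pay $2,851.39 → $0.00
Total paid: $43,338.24

$43,338.24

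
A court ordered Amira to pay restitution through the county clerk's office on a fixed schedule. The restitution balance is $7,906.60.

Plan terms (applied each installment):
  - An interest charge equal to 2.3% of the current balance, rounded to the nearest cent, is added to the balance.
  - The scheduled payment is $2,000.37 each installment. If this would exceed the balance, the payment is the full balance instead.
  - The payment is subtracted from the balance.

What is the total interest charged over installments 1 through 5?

$481.28

Installment 1: opening $7,906.60; interest $181.85 → $8,088.45; payment $2,000.37; balance $6,088.08
Installment 2: opening $6,088.08; interest $140.03 → $6,228.11; payment $2,000.37; balance $4,227.74
Installment 3: opening $4,227.74; interest $97.24 → $4,324.98; payment $2,000.37; balance $2,324.61
Installment 4: opening $2,324.61; interest $53.47 → $2,378.08; payment $2,000.37; balance $377.71
Installment 5: opening $377.71; interest $8.69 → $386.40; payment $386.40; balance $0.00
Total interest: $181.85 + $140.03 + $97.24 + $53.47 + $8.69 = $481.28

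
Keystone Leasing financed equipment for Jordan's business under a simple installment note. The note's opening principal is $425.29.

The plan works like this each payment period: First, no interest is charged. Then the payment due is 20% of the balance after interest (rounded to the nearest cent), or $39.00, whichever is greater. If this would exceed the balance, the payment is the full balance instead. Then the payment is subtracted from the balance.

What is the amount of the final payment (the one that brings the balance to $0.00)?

Payment period 1: $425.29 − $85.06 → $340.23
Payment period 2: $340.23 − $68.05 → $272.18
Payment period 3: $272.18 − $54.44 → $217.74
Payment period 4: $217.74 − $43.55 → $174.19
Payment period 5: $174.19 − $39.00 → $135.19
Payment period 6: $135.19 − $39.00 → $96.19
Payment period 7: $96.19 − $39.00 → $57.19
Payment period 8: $57.19 − $39.00 → $18.19
Payment period 9: $18.19 − $18.19 → $0.00

$18.19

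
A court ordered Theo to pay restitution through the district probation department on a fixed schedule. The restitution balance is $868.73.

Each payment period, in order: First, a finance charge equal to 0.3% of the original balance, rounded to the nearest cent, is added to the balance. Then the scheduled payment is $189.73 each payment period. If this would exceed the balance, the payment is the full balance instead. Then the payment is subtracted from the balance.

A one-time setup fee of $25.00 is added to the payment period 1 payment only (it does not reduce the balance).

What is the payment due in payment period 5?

$122.86

Payment period 1: opening $868.73; interest $2.61 → $871.34; payment $189.73 (+ $25.00 fee); balance $681.61
Payment period 2: opening $681.61; interest $2.61 → $684.22; payment $189.73; balance $494.49
Payment period 3: opening $494.49; interest $2.61 → $497.10; payment $189.73; balance $307.37
Payment period 4: opening $307.37; interest $2.61 → $309.98; payment $189.73; balance $120.25
Payment period 5: opening $120.25; interest $2.61 → $122.86; payment $122.86; balance $0.00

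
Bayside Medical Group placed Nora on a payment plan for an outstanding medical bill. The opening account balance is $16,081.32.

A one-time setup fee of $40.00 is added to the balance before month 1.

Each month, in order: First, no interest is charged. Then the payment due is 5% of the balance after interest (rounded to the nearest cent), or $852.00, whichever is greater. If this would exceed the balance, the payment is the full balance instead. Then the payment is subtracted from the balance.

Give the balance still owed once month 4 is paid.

$12,713.32

Month 1: opening $16,121.32; payment $852.00; balance $15,269.32
Month 2: opening $15,269.32; payment $852.00; balance $14,417.32
Month 3: opening $14,417.32; payment $852.00; balance $13,565.32
Month 4: opening $13,565.32; payment $852.00; balance $12,713.32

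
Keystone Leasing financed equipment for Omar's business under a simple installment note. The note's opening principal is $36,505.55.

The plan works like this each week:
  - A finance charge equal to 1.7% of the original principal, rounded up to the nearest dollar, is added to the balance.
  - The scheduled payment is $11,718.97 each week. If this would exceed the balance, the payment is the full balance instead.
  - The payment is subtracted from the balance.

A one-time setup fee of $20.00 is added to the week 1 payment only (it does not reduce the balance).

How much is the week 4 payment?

Week 1: opening $36,505.55; interest $621.00 → $37,126.55; payment $11,718.97 (+ $20.00 fee); balance $25,407.58
Week 2: opening $25,407.58; interest $621.00 → $26,028.58; payment $11,718.97; balance $14,309.61
Week 3: opening $14,309.61; interest $621.00 → $14,930.61; payment $11,718.97; balance $3,211.64
Week 4: opening $3,211.64; interest $621.00 → $3,832.64; payment $3,832.64; balance $0.00

$3,832.64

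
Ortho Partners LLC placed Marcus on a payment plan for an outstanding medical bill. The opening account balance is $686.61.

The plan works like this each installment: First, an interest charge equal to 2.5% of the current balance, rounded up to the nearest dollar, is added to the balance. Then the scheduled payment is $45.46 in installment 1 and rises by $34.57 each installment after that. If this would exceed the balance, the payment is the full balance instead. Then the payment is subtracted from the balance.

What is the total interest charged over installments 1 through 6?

$78.00

Installment 1: $686.61 +$18.00 interest = $704.61; pay $45.46 → $659.15
Installment 2: $659.15 +$17.00 interest = $676.15; pay $80.03 → $596.12
Installment 3: $596.12 +$15.00 interest = $611.12; pay $114.60 → $496.52
Installment 4: $496.52 +$13.00 interest = $509.52; pay $149.17 → $360.35
Installment 5: $360.35 +$10.00 interest = $370.35; pay $183.74 → $186.61
Installment 6: $186.61 +$5.00 interest = $191.61; pay $191.61 → $0.00
Total interest: $18.00 + $17.00 + $15.00 + $13.00 + $10.00 + $5.00 = $78.00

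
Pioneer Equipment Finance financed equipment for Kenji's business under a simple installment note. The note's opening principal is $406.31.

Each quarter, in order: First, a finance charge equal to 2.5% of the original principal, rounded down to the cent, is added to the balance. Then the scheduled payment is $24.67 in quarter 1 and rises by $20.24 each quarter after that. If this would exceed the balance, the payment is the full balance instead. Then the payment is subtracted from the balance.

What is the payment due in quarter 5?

Quarter 1: $406.31 +$10.15 interest = $416.46; pay $24.67 → $391.79
Quarter 2: $391.79 +$10.15 interest = $401.94; pay $44.91 → $357.03
Quarter 3: $357.03 +$10.15 interest = $367.18; pay $65.15 → $302.03
Quarter 4: $302.03 +$10.15 interest = $312.18; pay $85.39 → $226.79
Quarter 5: $226.79 +$10.15 interest = $236.94; pay $105.63 → $131.31

$105.63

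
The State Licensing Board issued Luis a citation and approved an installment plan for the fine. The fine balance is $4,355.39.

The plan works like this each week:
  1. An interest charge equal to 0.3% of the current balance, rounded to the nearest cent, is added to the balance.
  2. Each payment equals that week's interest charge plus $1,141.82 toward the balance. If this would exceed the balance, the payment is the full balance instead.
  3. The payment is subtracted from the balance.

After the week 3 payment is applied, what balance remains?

$929.93

Week 1: opening $4,355.39; interest $13.07 → $4,368.46; payment $1,154.89; balance $3,213.57
Week 2: opening $3,213.57; interest $9.64 → $3,223.21; payment $1,151.46; balance $2,071.75
Week 3: opening $2,071.75; interest $6.22 → $2,077.97; payment $1,148.04; balance $929.93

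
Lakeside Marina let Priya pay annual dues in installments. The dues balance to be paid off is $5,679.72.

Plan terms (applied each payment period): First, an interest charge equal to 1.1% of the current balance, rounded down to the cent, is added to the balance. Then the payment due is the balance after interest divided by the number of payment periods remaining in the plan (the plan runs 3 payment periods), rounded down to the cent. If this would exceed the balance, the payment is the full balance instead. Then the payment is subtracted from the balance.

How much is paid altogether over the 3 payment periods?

$5,805.57

Payment period 1: $5,679.72 +$62.47 interest = $5,742.19; pay $1,914.06 → $3,828.13
Payment period 2: $3,828.13 +$42.10 interest = $3,870.23; pay $1,935.11 → $1,935.12
Payment period 3: $1,935.12 +$21.28 interest = $1,956.40; pay $1,956.40 → $0.00
Total paid: $5,805.57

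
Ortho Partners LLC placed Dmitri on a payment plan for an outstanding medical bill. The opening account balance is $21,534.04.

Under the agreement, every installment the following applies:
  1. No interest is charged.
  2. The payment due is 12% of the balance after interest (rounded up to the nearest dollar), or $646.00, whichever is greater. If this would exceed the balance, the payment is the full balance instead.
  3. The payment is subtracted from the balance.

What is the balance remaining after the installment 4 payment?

$12,912.04

Installment 1: $21,534.04 − $2,585.00 → $18,949.04
Installment 2: $18,949.04 − $2,274.00 → $16,675.04
Installment 3: $16,675.04 − $2,002.00 → $14,673.04
Installment 4: $14,673.04 − $1,761.00 → $12,912.04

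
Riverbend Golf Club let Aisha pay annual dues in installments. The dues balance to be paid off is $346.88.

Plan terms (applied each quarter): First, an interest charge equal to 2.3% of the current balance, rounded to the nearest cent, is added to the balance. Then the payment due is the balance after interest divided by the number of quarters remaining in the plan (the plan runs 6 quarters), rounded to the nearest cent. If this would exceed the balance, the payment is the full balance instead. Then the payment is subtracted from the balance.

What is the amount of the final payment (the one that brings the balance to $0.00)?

Quarter 1: $346.88 +$7.98 interest = $354.86; pay $59.14 → $295.72
Quarter 2: $295.72 +$6.80 interest = $302.52; pay $60.50 → $242.02
Quarter 3: $242.02 +$5.57 interest = $247.59; pay $61.90 → $185.69
Quarter 4: $185.69 +$4.27 interest = $189.96; pay $63.32 → $126.64
Quarter 5: $126.64 +$2.91 interest = $129.55; pay $64.78 → $64.77
Quarter 6: $64.77 +$1.49 interest = $66.26; pay $66.26 → $0.00

$66.26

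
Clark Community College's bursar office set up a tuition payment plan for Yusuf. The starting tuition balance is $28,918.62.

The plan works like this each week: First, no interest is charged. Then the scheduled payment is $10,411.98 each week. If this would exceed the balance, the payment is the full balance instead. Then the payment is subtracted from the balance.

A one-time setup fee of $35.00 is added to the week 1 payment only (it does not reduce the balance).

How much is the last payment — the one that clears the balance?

Week 1: opening $28,918.62; payment $10,411.98 (+ $35.00 fee); balance $18,506.64
Week 2: opening $18,506.64; payment $10,411.98; balance $8,094.66
Week 3: opening $8,094.66; payment $8,094.66; balance $0.00

$8,094.66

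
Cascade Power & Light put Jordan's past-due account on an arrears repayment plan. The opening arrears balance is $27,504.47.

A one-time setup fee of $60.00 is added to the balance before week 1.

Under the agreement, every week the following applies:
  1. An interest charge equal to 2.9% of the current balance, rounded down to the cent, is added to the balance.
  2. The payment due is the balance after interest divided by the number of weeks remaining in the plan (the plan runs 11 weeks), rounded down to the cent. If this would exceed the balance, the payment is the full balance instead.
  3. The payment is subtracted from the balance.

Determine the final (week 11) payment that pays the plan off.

Week 1: $27,564.47 +$799.36 interest = $28,363.83; pay $2,578.53 → $25,785.30
Week 2: $25,785.30 +$747.77 interest = $26,533.07; pay $2,653.30 → $23,879.77
Week 3: $23,879.77 +$692.51 interest = $24,572.28; pay $2,730.25 → $21,842.03
Week 4: $21,842.03 +$633.41 interest = $22,475.44; pay $2,809.43 → $19,666.01
Week 5: $19,666.01 +$570.31 interest = $20,236.32; pay $2,890.90 → $17,345.42
Week 6: $17,345.42 +$503.01 interest = $17,848.43; pay $2,974.73 → $14,873.70
Week 7: $14,873.70 +$431.33 interest = $15,305.03; pay $3,061.00 → $12,244.03
Week 8: $12,244.03 +$355.07 interest = $12,599.10; pay $3,149.77 → $9,449.33
Week 9: $9,449.33 +$274.03 interest = $9,723.36; pay $3,241.12 → $6,482.24
Week 10: $6,482.24 +$187.98 interest = $6,670.22; pay $3,335.11 → $3,335.11
Week 11: $3,335.11 +$96.71 interest = $3,431.82; pay $3,431.82 → $0.00

$3,431.82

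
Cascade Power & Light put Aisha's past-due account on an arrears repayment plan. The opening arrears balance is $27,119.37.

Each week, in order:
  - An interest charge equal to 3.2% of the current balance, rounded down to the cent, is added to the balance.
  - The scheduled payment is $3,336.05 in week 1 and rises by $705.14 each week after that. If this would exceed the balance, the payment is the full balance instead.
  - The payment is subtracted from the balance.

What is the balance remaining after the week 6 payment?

Week 1: opening $27,119.37; interest $867.81 → $27,987.18; payment $3,336.05; balance $24,651.13
Week 2: opening $24,651.13; interest $788.83 → $25,439.96; payment $4,041.19; balance $21,398.77
Week 3: opening $21,398.77; interest $684.76 → $22,083.53; payment $4,746.33; balance $17,337.20
Week 4: opening $17,337.20; interest $554.79 → $17,891.99; payment $5,451.47; balance $12,440.52
Week 5: opening $12,440.52; interest $398.09 → $12,838.61; payment $6,156.61; balance $6,682.00
Week 6: opening $6,682.00; interest $213.82 → $6,895.82; payment $6,861.75; balance $34.07

$34.07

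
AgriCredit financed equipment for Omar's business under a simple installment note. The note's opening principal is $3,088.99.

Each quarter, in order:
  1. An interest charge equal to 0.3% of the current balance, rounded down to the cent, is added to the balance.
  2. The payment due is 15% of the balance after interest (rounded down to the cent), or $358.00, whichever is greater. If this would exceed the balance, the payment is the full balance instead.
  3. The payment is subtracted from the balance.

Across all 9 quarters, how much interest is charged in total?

$42.04

Quarter 1: opening $3,088.99; interest $9.26 → $3,098.25; payment $464.73; balance $2,633.52
Quarter 2: opening $2,633.52; interest $7.90 → $2,641.42; payment $396.21; balance $2,245.21
Quarter 3: opening $2,245.21; interest $6.73 → $2,251.94; payment $358.00; balance $1,893.94
Quarter 4: opening $1,893.94; interest $5.68 → $1,899.62; payment $358.00; balance $1,541.62
Quarter 5: opening $1,541.62; interest $4.62 → $1,546.24; payment $358.00; balance $1,188.24
Quarter 6: opening $1,188.24; interest $3.56 → $1,191.80; payment $358.00; balance $833.80
Quarter 7: opening $833.80; interest $2.50 → $836.30; payment $358.00; balance $478.30
Quarter 8: opening $478.30; interest $1.43 → $479.73; payment $358.00; balance $121.73
Quarter 9: opening $121.73; interest $0.36 → $122.09; payment $122.09; balance $0.00
Total interest: $9.26 + $7.90 + $6.73 + $5.68 + $4.62 + $3.56 + $2.50 + $1.43 + $0.36 = $42.04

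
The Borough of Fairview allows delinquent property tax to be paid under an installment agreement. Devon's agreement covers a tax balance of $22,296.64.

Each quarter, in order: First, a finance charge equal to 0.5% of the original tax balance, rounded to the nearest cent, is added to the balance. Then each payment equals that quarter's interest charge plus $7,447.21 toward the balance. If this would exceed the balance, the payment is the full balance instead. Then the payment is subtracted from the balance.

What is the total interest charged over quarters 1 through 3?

Quarter 1: $22,296.64 +$111.48 interest = $22,408.12; pay $7,558.69 → $14,849.43
Quarter 2: $14,849.43 +$111.48 interest = $14,960.91; pay $7,558.69 → $7,402.22
Quarter 3: $7,402.22 +$111.48 interest = $7,513.70; pay $7,513.70 → $0.00
Total interest: $111.48 + $111.48 + $111.48 = $334.44

$334.44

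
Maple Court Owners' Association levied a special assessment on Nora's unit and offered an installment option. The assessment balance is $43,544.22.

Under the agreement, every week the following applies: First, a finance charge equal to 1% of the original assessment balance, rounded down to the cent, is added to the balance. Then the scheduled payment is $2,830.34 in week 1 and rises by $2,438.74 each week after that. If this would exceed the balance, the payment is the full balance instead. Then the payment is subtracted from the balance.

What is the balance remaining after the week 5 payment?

Week 1: opening $43,544.22; interest $435.44 → $43,979.66; payment $2,830.34; balance $41,149.32
Week 2: opening $41,149.32; interest $435.44 → $41,584.76; payment $5,269.08; balance $36,315.68
Week 3: opening $36,315.68; interest $435.44 → $36,751.12; payment $7,707.82; balance $29,043.30
Week 4: opening $29,043.30; interest $435.44 → $29,478.74; payment $10,146.56; balance $19,332.18
Week 5: opening $19,332.18; interest $435.44 → $19,767.62; payment $12,585.30; balance $7,182.32

$7,182.32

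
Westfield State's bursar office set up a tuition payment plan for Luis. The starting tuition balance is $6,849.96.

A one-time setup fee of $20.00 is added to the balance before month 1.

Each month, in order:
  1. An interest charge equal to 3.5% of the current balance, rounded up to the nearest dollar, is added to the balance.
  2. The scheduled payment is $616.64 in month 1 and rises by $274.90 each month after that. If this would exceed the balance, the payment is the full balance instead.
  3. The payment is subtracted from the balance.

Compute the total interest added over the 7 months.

$1,046.00

Month 1: opening $6,869.96; interest $241.00 → $7,110.96; payment $616.64; balance $6,494.32
Month 2: opening $6,494.32; interest $228.00 → $6,722.32; payment $891.54; balance $5,830.78
Month 3: opening $5,830.78; interest $205.00 → $6,035.78; payment $1,166.44; balance $4,869.34
Month 4: opening $4,869.34; interest $171.00 → $5,040.34; payment $1,441.34; balance $3,599.00
Month 5: opening $3,599.00; interest $126.00 → $3,725.00; payment $1,716.24; balance $2,008.76
Month 6: opening $2,008.76; interest $71.00 → $2,079.76; payment $1,991.14; balance $88.62
Month 7: opening $88.62; interest $4.00 → $92.62; payment $92.62; balance $0.00
Total interest: $241.00 + $228.00 + $205.00 + $171.00 + $126.00 + $71.00 + $4.00 = $1,046.00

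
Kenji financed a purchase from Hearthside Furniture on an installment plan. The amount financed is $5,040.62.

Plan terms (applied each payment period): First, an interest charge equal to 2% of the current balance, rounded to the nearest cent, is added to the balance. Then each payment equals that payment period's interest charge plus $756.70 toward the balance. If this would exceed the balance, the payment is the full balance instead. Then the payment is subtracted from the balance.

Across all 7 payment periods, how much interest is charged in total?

$387.87

Payment period 1: $5,040.62 +$100.81 interest = $5,141.43; pay $857.51 → $4,283.92
Payment period 2: $4,283.92 +$85.68 interest = $4,369.60; pay $842.38 → $3,527.22
Payment period 3: $3,527.22 +$70.54 interest = $3,597.76; pay $827.24 → $2,770.52
Payment period 4: $2,770.52 +$55.41 interest = $2,825.93; pay $812.11 → $2,013.82
Payment period 5: $2,013.82 +$40.28 interest = $2,054.10; pay $796.98 → $1,257.12
Payment period 6: $1,257.12 +$25.14 interest = $1,282.26; pay $781.84 → $500.42
Payment period 7: $500.42 +$10.01 interest = $510.43; pay $510.43 → $0.00
Total interest: $100.81 + $85.68 + $70.54 + $55.41 + $40.28 + $25.14 + $10.01 = $387.87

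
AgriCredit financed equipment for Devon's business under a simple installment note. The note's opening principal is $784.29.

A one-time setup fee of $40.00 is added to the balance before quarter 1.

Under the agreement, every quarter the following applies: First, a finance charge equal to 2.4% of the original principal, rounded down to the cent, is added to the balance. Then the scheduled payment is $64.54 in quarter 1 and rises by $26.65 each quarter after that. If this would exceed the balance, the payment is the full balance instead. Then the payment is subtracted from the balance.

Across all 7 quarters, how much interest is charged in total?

$131.74

Quarter 1: $824.29 +$18.82 interest = $843.11; pay $64.54 → $778.57
Quarter 2: $778.57 +$18.82 interest = $797.39; pay $91.19 → $706.20
Quarter 3: $706.20 +$18.82 interest = $725.02; pay $117.84 → $607.18
Quarter 4: $607.18 +$18.82 interest = $626.00; pay $144.49 → $481.51
Quarter 5: $481.51 +$18.82 interest = $500.33; pay $171.14 → $329.19
Quarter 6: $329.19 +$18.82 interest = $348.01; pay $197.79 → $150.22
Quarter 7: $150.22 +$18.82 interest = $169.04; pay $169.04 → $0.00
Total interest: $18.82 + $18.82 + $18.82 + $18.82 + $18.82 + $18.82 + $18.82 = $131.74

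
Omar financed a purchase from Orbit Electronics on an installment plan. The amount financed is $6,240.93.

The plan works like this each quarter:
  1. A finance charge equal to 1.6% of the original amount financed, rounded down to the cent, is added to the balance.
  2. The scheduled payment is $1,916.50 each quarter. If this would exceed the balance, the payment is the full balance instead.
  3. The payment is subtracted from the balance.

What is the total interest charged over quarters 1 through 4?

Quarter 1: opening $6,240.93; interest $99.85 → $6,340.78; payment $1,916.50; balance $4,424.28
Quarter 2: opening $4,424.28; interest $99.85 → $4,524.13; payment $1,916.50; balance $2,607.63
Quarter 3: opening $2,607.63; interest $99.85 → $2,707.48; payment $1,916.50; balance $790.98
Quarter 4: opening $790.98; interest $99.85 → $890.83; payment $890.83; balance $0.00
Total interest: $99.85 + $99.85 + $99.85 + $99.85 = $399.40

$399.40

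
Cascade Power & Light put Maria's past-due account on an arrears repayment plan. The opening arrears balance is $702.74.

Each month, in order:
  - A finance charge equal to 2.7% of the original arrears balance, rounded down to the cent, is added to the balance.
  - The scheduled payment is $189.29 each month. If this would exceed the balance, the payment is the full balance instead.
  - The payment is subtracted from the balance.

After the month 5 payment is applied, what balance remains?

Month 1: opening $702.74; interest $18.97 → $721.71; payment $189.29; balance $532.42
Month 2: opening $532.42; interest $18.97 → $551.39; payment $189.29; balance $362.10
Month 3: opening $362.10; interest $18.97 → $381.07; payment $189.29; balance $191.78
Month 4: opening $191.78; interest $18.97 → $210.75; payment $189.29; balance $21.46
Month 5: opening $21.46; interest $18.97 → $40.43; payment $40.43; balance $0.00

$0.00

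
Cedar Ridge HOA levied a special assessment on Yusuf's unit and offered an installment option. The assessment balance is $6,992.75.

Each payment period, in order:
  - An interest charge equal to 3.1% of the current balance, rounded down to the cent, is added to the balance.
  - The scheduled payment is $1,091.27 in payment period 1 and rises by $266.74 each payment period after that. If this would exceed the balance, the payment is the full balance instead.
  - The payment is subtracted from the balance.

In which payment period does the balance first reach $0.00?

Payment period 1: $6,992.75 +$216.77 interest = $7,209.52; pay $1,091.27 → $6,118.25
Payment period 2: $6,118.25 +$189.66 interest = $6,307.91; pay $1,358.01 → $4,949.90
Payment period 3: $4,949.90 +$153.44 interest = $5,103.34; pay $1,624.75 → $3,478.59
Payment period 4: $3,478.59 +$107.83 interest = $3,586.42; pay $1,891.49 → $1,694.93
Payment period 5: $1,694.93 +$52.54 interest = $1,747.47; pay $1,747.47 → $0.00
Balance reaches $0.00 in payment period 5.

5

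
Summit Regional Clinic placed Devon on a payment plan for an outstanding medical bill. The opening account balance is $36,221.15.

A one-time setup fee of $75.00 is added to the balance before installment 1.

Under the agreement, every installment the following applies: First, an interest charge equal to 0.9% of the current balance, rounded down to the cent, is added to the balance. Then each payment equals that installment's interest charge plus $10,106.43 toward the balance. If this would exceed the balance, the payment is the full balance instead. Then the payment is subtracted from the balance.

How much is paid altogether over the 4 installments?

$37,057.04

# | Opening | Interest | Payment | End bal
1 | $36,296.15 | $326.66 | $10,433.09 | $26,189.72
2 | $26,189.72 | $235.70 | $10,342.13 | $16,083.29
3 | $16,083.29 | $144.74 | $10,251.17 | $5,976.86
4 | $5,976.86 | $53.79 | $6,030.65 | $0.00
Total paid: $37,057.04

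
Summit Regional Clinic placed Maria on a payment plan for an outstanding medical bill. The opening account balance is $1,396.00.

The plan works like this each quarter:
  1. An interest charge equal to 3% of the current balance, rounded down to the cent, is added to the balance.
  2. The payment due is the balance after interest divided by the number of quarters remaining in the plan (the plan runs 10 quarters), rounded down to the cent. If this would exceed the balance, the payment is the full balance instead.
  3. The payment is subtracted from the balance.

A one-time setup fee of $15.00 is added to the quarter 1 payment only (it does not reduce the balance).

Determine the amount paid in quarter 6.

$166.69

Quarter 1: $1,396.00 +$41.88 interest = $1,437.88; pay $143.78 (+ $15.00 fee) → $1,294.10
Quarter 2: $1,294.10 +$38.82 interest = $1,332.92; pay $148.10 → $1,184.82
Quarter 3: $1,184.82 +$35.54 interest = $1,220.36; pay $152.54 → $1,067.82
Quarter 4: $1,067.82 +$32.03 interest = $1,099.85; pay $157.12 → $942.73
Quarter 5: $942.73 +$28.28 interest = $971.01; pay $161.83 → $809.18
Quarter 6: $809.18 +$24.27 interest = $833.45; pay $166.69 → $666.76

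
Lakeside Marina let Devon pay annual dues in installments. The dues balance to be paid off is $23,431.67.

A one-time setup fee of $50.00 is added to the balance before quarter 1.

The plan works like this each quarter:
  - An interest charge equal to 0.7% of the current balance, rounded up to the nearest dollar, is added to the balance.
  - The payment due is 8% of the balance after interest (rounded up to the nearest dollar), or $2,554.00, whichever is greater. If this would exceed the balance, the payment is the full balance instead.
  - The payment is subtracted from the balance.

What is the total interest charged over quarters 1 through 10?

Quarter 1: opening $23,481.67; interest $165.00 → $23,646.67; payment $2,554.00; balance $21,092.67
Quarter 2: opening $21,092.67; interest $148.00 → $21,240.67; payment $2,554.00; balance $18,686.67
Quarter 3: opening $18,686.67; interest $131.00 → $18,817.67; payment $2,554.00; balance $16,263.67
Quarter 4: opening $16,263.67; interest $114.00 → $16,377.67; payment $2,554.00; balance $13,823.67
Quarter 5: opening $13,823.67; interest $97.00 → $13,920.67; payment $2,554.00; balance $11,366.67
Quarter 6: opening $11,366.67; interest $80.00 → $11,446.67; payment $2,554.00; balance $8,892.67
Quarter 7: opening $8,892.67; interest $63.00 → $8,955.67; payment $2,554.00; balance $6,401.67
Quarter 8: opening $6,401.67; interest $45.00 → $6,446.67; payment $2,554.00; balance $3,892.67
Quarter 9: opening $3,892.67; interest $28.00 → $3,920.67; payment $2,554.00; balance $1,366.67
Quarter 10: opening $1,366.67; interest $10.00 → $1,376.67; payment $1,376.67; balance $0.00
Total interest: $165.00 + $148.00 + $131.00 + $114.00 + $97.00 + $80.00 + $63.00 + $45.00 + $28.00 + $10.00 = $881.00

$881.00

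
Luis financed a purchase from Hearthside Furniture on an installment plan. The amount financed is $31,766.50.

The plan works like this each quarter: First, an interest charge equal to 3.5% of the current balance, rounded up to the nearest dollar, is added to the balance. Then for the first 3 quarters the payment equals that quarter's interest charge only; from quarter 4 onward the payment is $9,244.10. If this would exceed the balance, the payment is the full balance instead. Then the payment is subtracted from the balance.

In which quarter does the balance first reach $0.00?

7

Quarter 1: $31,766.50 +$1,112.00 interest = $32,878.50; pay $1,112.00 → $31,766.50
Quarter 2: $31,766.50 +$1,112.00 interest = $32,878.50; pay $1,112.00 → $31,766.50
Quarter 3: $31,766.50 +$1,112.00 interest = $32,878.50; pay $1,112.00 → $31,766.50
Quarter 4: $31,766.50 +$1,112.00 interest = $32,878.50; pay $9,244.10 → $23,634.40
Quarter 5: $23,634.40 +$828.00 interest = $24,462.40; pay $9,244.10 → $15,218.30
Quarter 6: $15,218.30 +$533.00 interest = $15,751.30; pay $9,244.10 → $6,507.20
Quarter 7: $6,507.20 +$228.00 interest = $6,735.20; pay $6,735.20 → $0.00
Balance reaches $0.00 in quarter 7.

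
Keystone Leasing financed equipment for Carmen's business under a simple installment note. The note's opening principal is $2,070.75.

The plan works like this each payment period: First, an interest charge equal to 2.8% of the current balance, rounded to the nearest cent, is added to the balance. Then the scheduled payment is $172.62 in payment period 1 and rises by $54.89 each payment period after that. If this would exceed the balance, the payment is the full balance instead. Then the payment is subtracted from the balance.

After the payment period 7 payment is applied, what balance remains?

$0.00

# | Opening | Interest | Payment | End bal
1 | $2,070.75 | $57.98 | $172.62 | $1,956.11
2 | $1,956.11 | $54.77 | $227.51 | $1,783.37
3 | $1,783.37 | $49.93 | $282.40 | $1,550.90
4 | $1,550.90 | $43.43 | $337.29 | $1,257.04
5 | $1,257.04 | $35.20 | $392.18 | $900.06
6 | $900.06 | $25.20 | $447.07 | $478.19
7 | $478.19 | $13.39 | $491.58 | $0.00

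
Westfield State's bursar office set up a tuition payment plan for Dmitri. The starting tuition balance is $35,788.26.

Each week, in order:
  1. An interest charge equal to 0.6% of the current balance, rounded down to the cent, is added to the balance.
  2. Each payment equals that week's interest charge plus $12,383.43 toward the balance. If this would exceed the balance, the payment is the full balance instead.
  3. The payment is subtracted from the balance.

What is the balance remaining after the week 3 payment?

Week 1: opening $35,788.26; interest $214.72 → $36,002.98; payment $12,598.15; balance $23,404.83
Week 2: opening $23,404.83; interest $140.42 → $23,545.25; payment $12,523.85; balance $11,021.40
Week 3: opening $11,021.40; interest $66.12 → $11,087.52; payment $11,087.52; balance $0.00

$0.00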